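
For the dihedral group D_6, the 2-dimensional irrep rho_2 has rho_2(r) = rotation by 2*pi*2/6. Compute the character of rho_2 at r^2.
chi_{rho_2}(r^2) = 2*cos(2*pi*2*2/6) = -1

Justification: rho_2(r^2) is rotation by angle 2*pi*2*2/6, whose trace is 2*cos(2*pi*2*2/6) = -1.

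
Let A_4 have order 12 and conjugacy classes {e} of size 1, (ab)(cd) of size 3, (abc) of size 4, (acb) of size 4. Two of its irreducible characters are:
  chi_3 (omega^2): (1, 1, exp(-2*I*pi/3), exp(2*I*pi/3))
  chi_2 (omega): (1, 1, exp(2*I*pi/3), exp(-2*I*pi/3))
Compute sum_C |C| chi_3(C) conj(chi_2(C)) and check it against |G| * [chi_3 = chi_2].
Sum = 0; so <chi_3, chi_2> = 0 (distinct irreducibles are orthogonal).

Justification: Compute term by term over conjugacy classes (|C| * chi_3(C) * conj(chi_2(C))):
  1*(1)*conj(1) + 3*(1)*conj(1) + 4*(exp(-2*I*pi/3))*conj(exp(2*I*pi/3)) + 4*(exp(2*I*pi/3))*conj(exp(-2*I*pi/3))
  = (1) + (3) + (4*exp(2*I*pi/3)) + (4*exp(-2*I*pi/3))
  = 0.
(Exp terms are combined using exp(i*s)*conj(exp(i*t)) = exp(i*(s-t)), and sums of them are collapsed using the identity that for every m > 1 the m distinct m-th roots of unity sum to 0, e.g. 1 + exp(2*I*pi/3) + exp(-2*I*pi/3) = 0.)
Dividing by |G| = 12 gives 0/12 = 0, matching the row-orthogonality relation <chi_3, chi_2> = [chi_3 = chi_2].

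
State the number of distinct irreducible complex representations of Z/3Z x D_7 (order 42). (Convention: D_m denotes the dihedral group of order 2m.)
15

Derivation: The number of irreducible complex representations of a finite group equals its number of conjugacy classes. For a direct product, #classes(G x H) = #classes(G) * #classes(H). Z/3Z has 3 classes (abelian), D_7 has 5 classes, so 3 * 5 = 15, so Z/3Z x D_7 (order 42) has exactly 15 irreducible complex representations.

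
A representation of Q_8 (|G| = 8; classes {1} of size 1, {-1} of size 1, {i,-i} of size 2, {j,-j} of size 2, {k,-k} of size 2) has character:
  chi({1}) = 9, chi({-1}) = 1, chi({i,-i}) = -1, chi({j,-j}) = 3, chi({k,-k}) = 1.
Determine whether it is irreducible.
Not irreducible (reducible): <chi, chi> = 13 > 1.

Solution. <chi, chi> = (1/|G|) sum_C |C| * |chi(C)|^2 = (1/8)[1*|9|^2 + 1*|1|^2 + 2*|-1|^2 + 2*|3|^2 + 2*|1|^2]
  = (1/8)[(81) + (1) + (2) + (18) + (2)] = 104/8 = 13.
A character is irreducible iff <chi, chi> = 1, so this representation is reducible.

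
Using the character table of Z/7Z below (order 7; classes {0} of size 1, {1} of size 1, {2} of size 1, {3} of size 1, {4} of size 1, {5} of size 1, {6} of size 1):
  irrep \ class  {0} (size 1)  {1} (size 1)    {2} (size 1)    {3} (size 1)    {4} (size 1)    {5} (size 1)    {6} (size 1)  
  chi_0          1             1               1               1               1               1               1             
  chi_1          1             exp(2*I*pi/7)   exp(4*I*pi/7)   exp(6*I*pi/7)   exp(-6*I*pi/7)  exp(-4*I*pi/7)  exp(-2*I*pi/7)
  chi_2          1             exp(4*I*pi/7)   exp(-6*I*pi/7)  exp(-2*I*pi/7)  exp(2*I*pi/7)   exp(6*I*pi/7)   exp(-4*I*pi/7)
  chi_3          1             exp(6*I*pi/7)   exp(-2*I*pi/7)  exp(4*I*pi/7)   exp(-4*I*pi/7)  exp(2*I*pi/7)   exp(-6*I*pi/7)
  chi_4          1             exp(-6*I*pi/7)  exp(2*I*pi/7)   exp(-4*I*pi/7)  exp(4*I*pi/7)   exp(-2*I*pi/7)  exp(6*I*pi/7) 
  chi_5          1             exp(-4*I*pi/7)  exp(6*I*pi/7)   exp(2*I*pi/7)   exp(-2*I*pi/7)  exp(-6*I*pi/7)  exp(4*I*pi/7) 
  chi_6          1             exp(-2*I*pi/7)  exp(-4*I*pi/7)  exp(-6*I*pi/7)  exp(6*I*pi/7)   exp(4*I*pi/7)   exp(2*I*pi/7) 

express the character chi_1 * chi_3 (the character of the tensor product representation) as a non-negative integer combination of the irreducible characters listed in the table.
chi_1 tensor chi_3 = chi_4 (all other irreducibles have multiplicity 0).

Why: The character of a tensor product is the pointwise product (chi_1 * chi_3)(C) = chi_1(C) * chi_3(C):
  {0}: (1)*(1), {1}: (exp(2*I*pi/7))*(exp(6*I*pi/7)), {2}: (exp(4*I*pi/7))*(exp(-2*I*pi/7)), {3}: (exp(6*I*pi/7))*(exp(4*I*pi/7)), {4}: (exp(-6*I*pi/7))*(exp(-4*I*pi/7)), {5}: (exp(-4*I*pi/7))*(exp(2*I*pi/7)), {6}: (exp(-2*I*pi/7))*(exp(-6*I*pi/7))
so (chi_1 * chi_3) takes values
  {0} -> 1, {1} -> exp(-6*I*pi/7), {2} -> exp(2*I*pi/7), {3} -> exp(-4*I*pi/7), {4} -> exp(4*I*pi/7), {5} -> exp(-2*I*pi/7), {6} -> exp(6*I*pi/7).
Now take the inner product of this character with each irreducible chi from the table, <chi_1*chi_3, chi> = (1/7) sum_C |C| (chi_1*chi_3)(C) conj(chi(C)):
  <chi_1*chi_3, chi_0> = (1/7)[1*(1)*conj(1) + 1*(exp(-6*I*pi/7))*conj(1) + 1*(exp(2*I*pi/7))*conj(1) + 1*(exp(-4*I*pi/7))*conj(1) + 1*(exp(4*I*pi/7))*conj(1) + 1*(exp(-2*I*pi/7))*conj(1) + 1*(exp(6*I*pi/7))*conj(1)]
      = (1/7)[(1) + (exp(-6*I*pi/7)) + (exp(2*I*pi/7)) + (exp(-4*I*pi/7)) + (exp(4*I*pi/7)) + (exp(-2*I*pi/7)) + (exp(6*I*pi/7))] = 0/7 = 0
  <chi_1*chi_3, chi_1> = (1/7)[1*(1)*conj(1) + 1*(exp(-6*I*pi/7))*conj(exp(2*I*pi/7)) + 1*(exp(2*I*pi/7))*conj(exp(4*I*pi/7)) + 1*(exp(-4*I*pi/7))*conj(exp(6*I*pi/7)) + 1*(exp(4*I*pi/7))*conj(exp(-6*I*pi/7)) + 1*(exp(-2*I*pi/7))*conj(exp(-4*I*pi/7)) + 1*(exp(6*I*pi/7))*conj(exp(-2*I*pi/7))]
      = (1/7)[(1) + (exp(6*I*pi/7)) + (exp(-2*I*pi/7)) + (exp(4*I*pi/7)) + (exp(-4*I*pi/7)) + (exp(2*I*pi/7)) + (exp(-6*I*pi/7))] = 0/7 = 0
  <chi_1*chi_3, chi_2> = (1/7)[1*(1)*conj(1) + 1*(exp(-6*I*pi/7))*conj(exp(4*I*pi/7)) + 1*(exp(2*I*pi/7))*conj(exp(-6*I*pi/7)) + 1*(exp(-4*I*pi/7))*conj(exp(-2*I*pi/7)) + 1*(exp(4*I*pi/7))*conj(exp(2*I*pi/7)) + 1*(exp(-2*I*pi/7))*conj(exp(6*I*pi/7)) + 1*(exp(6*I*pi/7))*conj(exp(-4*I*pi/7))]
      = (1/7)[(1) + (exp(4*I*pi/7)) + (exp(-6*I*pi/7)) + (exp(-2*I*pi/7)) + (exp(2*I*pi/7)) + (exp(6*I*pi/7)) + (exp(-4*I*pi/7))] = 0/7 = 0
  <chi_1*chi_3, chi_3> = (1/7)[1*(1)*conj(1) + 1*(exp(-6*I*pi/7))*conj(exp(6*I*pi/7)) + 1*(exp(2*I*pi/7))*conj(exp(-2*I*pi/7)) + 1*(exp(-4*I*pi/7))*conj(exp(4*I*pi/7)) + 1*(exp(4*I*pi/7))*conj(exp(-4*I*pi/7)) + 1*(exp(-2*I*pi/7))*conj(exp(2*I*pi/7)) + 1*(exp(6*I*pi/7))*conj(exp(-6*I*pi/7))]
      = (1/7)[(1) + (exp(2*I*pi/7)) + (exp(4*I*pi/7)) + (exp(6*I*pi/7)) + (exp(-6*I*pi/7)) + (exp(-4*I*pi/7)) + (exp(-2*I*pi/7))] = 0/7 = 0
  <chi_1*chi_3, chi_4> = (1/7)[1*(1)*conj(1) + 1*(exp(-6*I*pi/7))*conj(exp(-6*I*pi/7)) + 1*(exp(2*I*pi/7))*conj(exp(2*I*pi/7)) + 1*(exp(-4*I*pi/7))*conj(exp(-4*I*pi/7)) + 1*(exp(4*I*pi/7))*conj(exp(4*I*pi/7)) + 1*(exp(-2*I*pi/7))*conj(exp(-2*I*pi/7)) + 1*(exp(6*I*pi/7))*conj(exp(6*I*pi/7))]
      = (1/7)[(1) + (1) + (1) + (1) + (1) + (1) + (1)] = 7/7 = 1
  <chi_1*chi_3, chi_5> = (1/7)[1*(1)*conj(1) + 1*(exp(-6*I*pi/7))*conj(exp(-4*I*pi/7)) + 1*(exp(2*I*pi/7))*conj(exp(6*I*pi/7)) + 1*(exp(-4*I*pi/7))*conj(exp(2*I*pi/7)) + 1*(exp(4*I*pi/7))*conj(exp(-2*I*pi/7)) + 1*(exp(-2*I*pi/7))*conj(exp(-6*I*pi/7)) + 1*(exp(6*I*pi/7))*conj(exp(4*I*pi/7))]
      = (1/7)[(1) + (exp(-2*I*pi/7)) + (exp(-4*I*pi/7)) + (exp(-6*I*pi/7)) + (exp(6*I*pi/7)) + (exp(4*I*pi/7)) + (exp(2*I*pi/7))] = 0/7 = 0
  <chi_1*chi_3, chi_6> = (1/7)[1*(1)*conj(1) + 1*(exp(-6*I*pi/7))*conj(exp(-2*I*pi/7)) + 1*(exp(2*I*pi/7))*conj(exp(-4*I*pi/7)) + 1*(exp(-4*I*pi/7))*conj(exp(-6*I*pi/7)) + 1*(exp(4*I*pi/7))*conj(exp(6*I*pi/7)) + 1*(exp(-2*I*pi/7))*conj(exp(4*I*pi/7)) + 1*(exp(6*I*pi/7))*conj(exp(2*I*pi/7))]
      = (1/7)[(1) + (exp(-4*I*pi/7)) + (exp(6*I*pi/7)) + (exp(2*I*pi/7)) + (exp(-2*I*pi/7)) + (exp(-6*I*pi/7)) + (exp(4*I*pi/7))] = 0/7 = 0
(Exp terms are combined using exp(i*s)*conj(exp(i*t)) = exp(i*(s-t)), and sums of them are collapsed using the identity that for every m > 1 the m distinct m-th roots of unity sum to 0, e.g. 1 + exp(2*I*pi/3) + exp(-2*I*pi/3) = 0.)
Hence the multiplicities are chi_4: 1. Dimension check: dim(chi_1)*dim(chi_3) = 1*1 = 1 and sum (mult * dim) = 1*1 = 1.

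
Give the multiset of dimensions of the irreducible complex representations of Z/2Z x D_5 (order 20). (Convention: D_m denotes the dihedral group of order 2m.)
Dimensions: 1, 1, 1, 1, 2, 2, 2, 2

Why: There are 8 irreducibles (= number of conjugacy classes). Their dimensions d_i satisfy sum d_i^2 = |G| = 20: 1 + 1 + 1 + 1 + 4 + 4 + 4 + 4 = 20. (For the product with Z/2Z: each of the 2 1-dim characters of Z/2Z tensors with each irrep of D_5, giving 2 copies of each D_5-dimension.)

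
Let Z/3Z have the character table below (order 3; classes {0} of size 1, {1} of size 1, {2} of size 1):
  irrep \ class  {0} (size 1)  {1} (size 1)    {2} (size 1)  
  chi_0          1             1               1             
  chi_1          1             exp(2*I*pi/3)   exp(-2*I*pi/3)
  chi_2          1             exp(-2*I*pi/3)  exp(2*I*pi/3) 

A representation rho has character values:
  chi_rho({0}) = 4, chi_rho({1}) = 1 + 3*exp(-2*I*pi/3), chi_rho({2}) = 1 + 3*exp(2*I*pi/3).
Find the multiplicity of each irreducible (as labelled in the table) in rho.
Multiplicities: chi_0: 1, chi_1: 0, chi_2: 3.

Working: Use <chi_rho, chi> = (1/|G|) sum_C |C| * chi_rho(C) * conj(chi(C)) with |G| = 3 for each irreducible chi in the table:
  <chi_rho, chi_0> = (1/3)[1*(4)*conj(1) + 1*(1 + 3*exp(-2*I*pi/3))*conj(1) + 1*(1 + 3*exp(2*I*pi/3))*conj(1)]
      = (1/3)[(4) + (1 + 3*exp(-2*I*pi/3)) + (1 + 3*exp(2*I*pi/3))] = 3/3 = 1
  <chi_rho, chi_1> = (1/3)[1*(4)*conj(1) + 1*(1 + 3*exp(-2*I*pi/3))*conj(exp(2*I*pi/3)) + 1*(1 + 3*exp(2*I*pi/3))*conj(exp(-2*I*pi/3))]
      = (1/3)[(4) + (exp(-2*I*pi/3) + 3*exp(2*I*pi/3)) + (3*exp(-2*I*pi/3) + exp(2*I*pi/3))] = 0/3 = 0
  <chi_rho, chi_2> = (1/3)[1*(4)*conj(1) + 1*(1 + 3*exp(-2*I*pi/3))*conj(exp(-2*I*pi/3)) + 1*(1 + 3*exp(2*I*pi/3))*conj(exp(2*I*pi/3))]
      = (1/3)[(4) + (3 + exp(2*I*pi/3)) + (3 + exp(-2*I*pi/3))] = 9/3 = 3
(Exp terms are combined using exp(i*s)*conj(exp(i*t)) = exp(i*(s-t)), and sums of them are collapsed using the identity that for every m > 1 the m distinct m-th roots of unity sum to 0, e.g. 1 + exp(2*I*pi/3) + exp(-2*I*pi/3) = 0.)
Dimension check: dim(rho) = sum (mult * dim) = 1*1 + 0*1 + 3*1 = 4 = chi_rho(e) = 4.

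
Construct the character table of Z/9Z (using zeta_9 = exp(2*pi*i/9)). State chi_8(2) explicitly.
Character table of Z/9Z (irreps indexed chi_0,...,chi_8 with chi_k(m) = zeta_9^(k*m), zeta_9 = exp(2*pi*i/9)):
  irrep \ class  {0} (size 1)  {1} (size 1)    {2} (size 1)    {3} (size 1)    {4} (size 1)    {5} (size 1)    {6} (size 1)    {7} (size 1)    {8} (size 1)  
  chi_0          1             1               1               1               1               1               1               1               1             
  chi_1          1             exp(2*I*pi/9)   exp(4*I*pi/9)   exp(2*I*pi/3)   exp(8*I*pi/9)   exp(-8*I*pi/9)  exp(-2*I*pi/3)  exp(-4*I*pi/9)  exp(-2*I*pi/9)
  chi_2          1             exp(4*I*pi/9)   exp(8*I*pi/9)   exp(-2*I*pi/3)  exp(-2*I*pi/9)  exp(2*I*pi/9)   exp(2*I*pi/3)   exp(-8*I*pi/9)  exp(-4*I*pi/9)
  chi_3          1             exp(2*I*pi/3)   exp(-2*I*pi/3)  1               exp(2*I*pi/3)   exp(-2*I*pi/3)  1               exp(2*I*pi/3)   exp(-2*I*pi/3)
  chi_4          1             exp(8*I*pi/9)   exp(-2*I*pi/9)  exp(2*I*pi/3)   exp(-4*I*pi/9)  exp(4*I*pi/9)   exp(-2*I*pi/3)  exp(2*I*pi/9)   exp(-8*I*pi/9)
  chi_5          1             exp(-8*I*pi/9)  exp(2*I*pi/9)   exp(-2*I*pi/3)  exp(4*I*pi/9)   exp(-4*I*pi/9)  exp(2*I*pi/3)   exp(-2*I*pi/9)  exp(8*I*pi/9) 
  chi_6          1             exp(-2*I*pi/3)  exp(2*I*pi/3)   1               exp(-2*I*pi/3)  exp(2*I*pi/3)   1               exp(-2*I*pi/3)  exp(2*I*pi/3) 
  chi_7          1             exp(-4*I*pi/9)  exp(-8*I*pi/9)  exp(2*I*pi/3)   exp(2*I*pi/9)   exp(-2*I*pi/9)  exp(-2*I*pi/3)  exp(8*I*pi/9)   exp(4*I*pi/9) 
  chi_8          1             exp(-2*I*pi/9)  exp(-4*I*pi/9)  exp(-2*I*pi/3)  exp(-8*I*pi/9)  exp(8*I*pi/9)   exp(2*I*pi/3)   exp(4*I*pi/9)   exp(2*I*pi/9) 

Spot check: chi_8(2) = zeta_9^(8*2) = zeta_9^16 = exp(-4*I*pi/9).

Why: Z/9Z is abelian, so all 9 irreducible complex representations are 1-dimensional. They are given by chi_k(m) = zeta_9^(k*m) for k = 0,...,8. Row orthogonality: sum_m chi_k(m) conj(chi_l(m)) = 9 * [k = l].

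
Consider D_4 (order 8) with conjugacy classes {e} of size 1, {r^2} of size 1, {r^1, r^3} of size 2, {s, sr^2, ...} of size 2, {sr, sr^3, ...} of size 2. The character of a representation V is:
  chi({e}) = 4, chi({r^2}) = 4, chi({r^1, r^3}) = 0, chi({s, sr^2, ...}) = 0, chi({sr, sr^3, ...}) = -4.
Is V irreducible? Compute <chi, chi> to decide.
Not irreducible (reducible): <chi, chi> = 8 > 1.

<chi, chi> = (1/|G|) sum_C |C| * |chi(C)|^2 = (1/8)[1*|4|^2 + 1*|4|^2 + 2*|0|^2 + 2*|0|^2 + 2*|-4|^2]
  = (1/8)[(16) + (16) + (0) + (0) + (32)] = 64/8 = 8.
A character is irreducible iff <chi, chi> = 1, so this representation is reducible.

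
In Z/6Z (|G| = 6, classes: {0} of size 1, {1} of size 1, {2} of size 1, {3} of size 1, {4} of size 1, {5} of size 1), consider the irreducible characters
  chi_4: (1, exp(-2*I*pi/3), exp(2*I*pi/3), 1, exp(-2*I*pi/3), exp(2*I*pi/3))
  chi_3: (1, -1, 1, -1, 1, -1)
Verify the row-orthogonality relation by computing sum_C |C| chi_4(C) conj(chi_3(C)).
Sum = 0; so <chi_4, chi_3> = 0 (distinct irreducibles are orthogonal).

Working: Compute term by term over conjugacy classes (|C| * chi_4(C) * conj(chi_3(C))):
  1*(1)*conj(1) + 1*(exp(-2*I*pi/3))*conj(-1) + 1*(exp(2*I*pi/3))*conj(1) + 1*(1)*conj(-1) + 1*(exp(-2*I*pi/3))*conj(1) + 1*(exp(2*I*pi/3))*conj(-1)
  = (1) + (-exp(-2*I*pi/3)) + (exp(2*I*pi/3)) + (-1) + (exp(-2*I*pi/3)) + (-exp(2*I*pi/3))
  = 0.
(Exp terms are combined using exp(i*s)*conj(exp(i*t)) = exp(i*(s-t)), and sums of them are collapsed using the identity that for every m > 1 the m distinct m-th roots of unity sum to 0, e.g. 1 + exp(2*I*pi/3) + exp(-2*I*pi/3) = 0.)
Dividing by |G| = 6 gives 0/6 = 0, matching the row-orthogonality relation <chi_4, chi_3> = [chi_4 = chi_3].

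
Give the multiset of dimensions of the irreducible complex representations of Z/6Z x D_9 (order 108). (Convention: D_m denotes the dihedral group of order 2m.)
Dimensions: 1, 1, 1, 1, 1, 1, 1, 1, 1, 1, 1, 1, 2, 2, 2, 2, 2, 2, 2, 2, 2, 2, 2, 2, 2, 2, 2, 2, 2, 2, 2, 2, 2, 2, 2, 2

Argument: There are 36 irreducibles (= number of conjugacy classes). Their dimensions d_i satisfy sum d_i^2 = |G| = 108: 1 + 1 + 1 + 1 + 1 + 1 + 1 + 1 + 1 + 1 + 1 + 1 + 4 + 4 + 4 + 4 + 4 + 4 + 4 + 4 + 4 + 4 + 4 + 4 + 4 + 4 + 4 + 4 + 4 + 4 + 4 + 4 + 4 + 4 + 4 + 4 = 108. (For the product with Z/6Z: each of the 6 1-dim characters of Z/6Z tensors with each irrep of D_9, giving 6 copies of each D_9-dimension.)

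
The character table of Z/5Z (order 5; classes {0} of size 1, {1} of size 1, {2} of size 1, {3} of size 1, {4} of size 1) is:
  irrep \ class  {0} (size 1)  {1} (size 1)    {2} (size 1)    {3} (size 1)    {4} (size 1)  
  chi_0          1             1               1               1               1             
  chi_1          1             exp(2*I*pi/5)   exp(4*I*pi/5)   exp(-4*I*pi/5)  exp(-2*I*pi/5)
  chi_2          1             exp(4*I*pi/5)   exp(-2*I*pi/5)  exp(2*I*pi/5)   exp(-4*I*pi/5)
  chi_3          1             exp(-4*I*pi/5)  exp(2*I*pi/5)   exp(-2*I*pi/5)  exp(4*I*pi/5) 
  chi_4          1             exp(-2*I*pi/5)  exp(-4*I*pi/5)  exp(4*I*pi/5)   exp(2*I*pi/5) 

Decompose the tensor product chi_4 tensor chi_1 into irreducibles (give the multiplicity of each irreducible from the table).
chi_4 tensor chi_1 = chi_0 (all other irreducibles have multiplicity 0).

Reasoning: The character of a tensor product is the pointwise product (chi_4 * chi_1)(C) = chi_4(C) * chi_1(C):
  {0}: (1)*(1), {1}: (exp(-2*I*pi/5))*(exp(2*I*pi/5)), {2}: (exp(-4*I*pi/5))*(exp(4*I*pi/5)), {3}: (exp(4*I*pi/5))*(exp(-4*I*pi/5)), {4}: (exp(2*I*pi/5))*(exp(-2*I*pi/5))
so (chi_4 * chi_1) takes values
  {0} -> 1, {1} -> 1, {2} -> 1, {3} -> 1, {4} -> 1.
Now take the inner product of this character with each irreducible chi from the table, <chi_4*chi_1, chi> = (1/5) sum_C |C| (chi_4*chi_1)(C) conj(chi(C)):
  <chi_4*chi_1, chi_0> = (1/5)[1*(1)*conj(1) + 1*(1)*conj(1) + 1*(1)*conj(1) + 1*(1)*conj(1) + 1*(1)*conj(1)]
      = (1/5)[(1) + (1) + (1) + (1) + (1)] = 5/5 = 1
  <chi_4*chi_1, chi_1> = (1/5)[1*(1)*conj(1) + 1*(1)*conj(exp(2*I*pi/5)) + 1*(1)*conj(exp(4*I*pi/5)) + 1*(1)*conj(exp(-4*I*pi/5)) + 1*(1)*conj(exp(-2*I*pi/5))]
      = (1/5)[(1) + (exp(-2*I*pi/5)) + (exp(-4*I*pi/5)) + (exp(4*I*pi/5)) + (exp(2*I*pi/5))] = 0/5 = 0
  <chi_4*chi_1, chi_2> = (1/5)[1*(1)*conj(1) + 1*(1)*conj(exp(4*I*pi/5)) + 1*(1)*conj(exp(-2*I*pi/5)) + 1*(1)*conj(exp(2*I*pi/5)) + 1*(1)*conj(exp(-4*I*pi/5))]
      = (1/5)[(1) + (exp(-4*I*pi/5)) + (exp(2*I*pi/5)) + (exp(-2*I*pi/5)) + (exp(4*I*pi/5))] = 0/5 = 0
  <chi_4*chi_1, chi_3> = (1/5)[1*(1)*conj(1) + 1*(1)*conj(exp(-4*I*pi/5)) + 1*(1)*conj(exp(2*I*pi/5)) + 1*(1)*conj(exp(-2*I*pi/5)) + 1*(1)*conj(exp(4*I*pi/5))]
      = (1/5)[(1) + (exp(4*I*pi/5)) + (exp(-2*I*pi/5)) + (exp(2*I*pi/5)) + (exp(-4*I*pi/5))] = 0/5 = 0
  <chi_4*chi_1, chi_4> = (1/5)[1*(1)*conj(1) + 1*(1)*conj(exp(-2*I*pi/5)) + 1*(1)*conj(exp(-4*I*pi/5)) + 1*(1)*conj(exp(4*I*pi/5)) + 1*(1)*conj(exp(2*I*pi/5))]
      = (1/5)[(1) + (exp(2*I*pi/5)) + (exp(4*I*pi/5)) + (exp(-4*I*pi/5)) + (exp(-2*I*pi/5))] = 0/5 = 0
(Exp terms are combined using exp(i*s)*conj(exp(i*t)) = exp(i*(s-t)), and sums of them are collapsed using the identity that for every m > 1 the m distinct m-th roots of unity sum to 0, e.g. 1 + exp(2*I*pi/3) + exp(-2*I*pi/3) = 0.)
Hence the multiplicities are chi_0: 1. Dimension check: dim(chi_4)*dim(chi_1) = 1*1 = 1 and sum (mult * dim) = 1*1 = 1.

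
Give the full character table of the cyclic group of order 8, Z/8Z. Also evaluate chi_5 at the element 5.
Character table of Z/8Z (irreps indexed chi_0,...,chi_7 with chi_k(m) = zeta_8^(k*m), zeta_8 = exp(2*pi*i/8)):
  irrep \ class  {0} (size 1)  {1} (size 1)    {2} (size 1)  {3} (size 1)    {4} (size 1)  {5} (size 1)    {6} (size 1)  {7} (size 1)  
  chi_0          1             1               1             1               1             1               1             1             
  chi_1          1             exp(I*pi/4)     I             exp(3*I*pi/4)   -1            exp(-3*I*pi/4)  -I            exp(-I*pi/4)  
  chi_2          1             I               -1            -I              1             I               -1            -I            
  chi_3          1             exp(3*I*pi/4)   -I            exp(I*pi/4)     -1            exp(-I*pi/4)    I             exp(-3*I*pi/4)
  chi_4          1             -1              1             -1              1             -1              1             -1            
  chi_5          1             exp(-3*I*pi/4)  I             exp(-I*pi/4)    -1            exp(I*pi/4)     -I            exp(3*I*pi/4) 
  chi_6          1             -I              -1            I               1             -I              -1            I             
  chi_7          1             exp(-I*pi/4)    -I            exp(-3*I*pi/4)  -1            exp(3*I*pi/4)   I             exp(I*pi/4)   

Spot check: chi_5(5) = zeta_8^(5*5) = zeta_8^25 = exp(I*pi/4).

Details: Z/8Z is abelian, so all 8 irreducible complex representations are 1-dimensional. They are given by chi_k(m) = zeta_8^(k*m) for k = 0,...,7. Row orthogonality: sum_m chi_k(m) conj(chi_l(m)) = 8 * [k = l].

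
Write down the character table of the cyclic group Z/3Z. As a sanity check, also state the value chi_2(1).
Character table of Z/3Z (irreps indexed chi_0,...,chi_2 with chi_k(m) = zeta_3^(k*m), zeta_3 = exp(2*pi*i/3)):
  irrep \ class  {0} (size 1)  {1} (size 1)    {2} (size 1)  
  chi_0          1             1               1             
  chi_1          1             exp(2*I*pi/3)   exp(-2*I*pi/3)
  chi_2          1             exp(-2*I*pi/3)  exp(2*I*pi/3) 

Spot check: chi_2(1) = zeta_3^(2*1) = zeta_3^2 = exp(-2*I*pi/3).

Explanation: Z/3Z is abelian, so all 3 irreducible complex representations are 1-dimensional. They are given by chi_k(m) = zeta_3^(k*m) for k = 0,...,2. Row orthogonality: sum_m chi_k(m) conj(chi_l(m)) = 3 * [k = l].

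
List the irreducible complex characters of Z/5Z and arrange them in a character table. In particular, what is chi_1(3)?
Character table of Z/5Z (irreps indexed chi_0,...,chi_4 with chi_k(m) = zeta_5^(k*m), zeta_5 = exp(2*pi*i/5)):
  irrep \ class  {0} (size 1)  {1} (size 1)    {2} (size 1)    {3} (size 1)    {4} (size 1)  
  chi_0          1             1               1               1               1             
  chi_1          1             exp(2*I*pi/5)   exp(4*I*pi/5)   exp(-4*I*pi/5)  exp(-2*I*pi/5)
  chi_2          1             exp(4*I*pi/5)   exp(-2*I*pi/5)  exp(2*I*pi/5)   exp(-4*I*pi/5)
  chi_3          1             exp(-4*I*pi/5)  exp(2*I*pi/5)   exp(-2*I*pi/5)  exp(4*I*pi/5) 
  chi_4          1             exp(-2*I*pi/5)  exp(-4*I*pi/5)  exp(4*I*pi/5)   exp(2*I*pi/5) 

Spot check: chi_1(3) = zeta_5^(1*3) = zeta_5^3 = exp(-4*I*pi/5).

Explanation: Z/5Z is abelian, so all 5 irreducible complex representations are 1-dimensional. They are given by chi_k(m) = zeta_5^(k*m) for k = 0,...,4. Row orthogonality: sum_m chi_k(m) conj(chi_l(m)) = 5 * [k = l].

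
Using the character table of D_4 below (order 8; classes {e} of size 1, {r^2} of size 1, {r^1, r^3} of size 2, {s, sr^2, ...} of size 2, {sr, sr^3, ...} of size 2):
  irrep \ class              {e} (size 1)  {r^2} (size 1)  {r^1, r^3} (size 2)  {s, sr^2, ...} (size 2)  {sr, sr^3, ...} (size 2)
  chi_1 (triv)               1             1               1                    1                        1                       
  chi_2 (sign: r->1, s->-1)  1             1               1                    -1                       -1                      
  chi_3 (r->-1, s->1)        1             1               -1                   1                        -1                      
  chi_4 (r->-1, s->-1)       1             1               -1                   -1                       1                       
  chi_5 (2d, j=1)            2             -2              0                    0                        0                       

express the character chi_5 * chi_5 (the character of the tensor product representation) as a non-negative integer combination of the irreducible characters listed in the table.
chi_5 tensor chi_5 = chi_1 + chi_2 + chi_3 + chi_4 (all other irreducibles have multiplicity 0).

Argument: The character of a tensor product is the pointwise product (chi_5 * chi_5)(C) = chi_5(C) * chi_5(C):
  {e}: (2)*(2), {r^2}: (-2)*(-2), {r^1, r^3}: (0)*(0), {s, sr^2, ...}: (0)*(0), {sr, sr^3, ...}: (0)*(0)
so (chi_5 * chi_5) takes values
  {e} -> 4, {r^2} -> 4, {r^1, r^3} -> 0, {s, sr^2, ...} -> 0, {sr, sr^3, ...} -> 0.
Now take the inner product of this character with each irreducible chi from the table, <chi_5*chi_5, chi> = (1/8) sum_C |C| (chi_5*chi_5)(C) conj(chi(C)):
  <chi_5*chi_5, chi_1> = (1/8)[1*(4)*conj(1) + 1*(4)*conj(1) + 2*(0)*conj(1) + 2*(0)*conj(1) + 2*(0)*conj(1)]
      = (1/8)[(4) + (4) + (0) + (0) + (0)] = 8/8 = 1
  <chi_5*chi_5, chi_2> = (1/8)[1*(4)*conj(1) + 1*(4)*conj(1) + 2*(0)*conj(1) + 2*(0)*conj(-1) + 2*(0)*conj(-1)]
      = (1/8)[(4) + (4) + (0) + (0) + (0)] = 8/8 = 1
  <chi_5*chi_5, chi_3> = (1/8)[1*(4)*conj(1) + 1*(4)*conj(1) + 2*(0)*conj(-1) + 2*(0)*conj(1) + 2*(0)*conj(-1)]
      = (1/8)[(4) + (4) + (0) + (0) + (0)] = 8/8 = 1
  <chi_5*chi_5, chi_4> = (1/8)[1*(4)*conj(1) + 1*(4)*conj(1) + 2*(0)*conj(-1) + 2*(0)*conj(-1) + 2*(0)*conj(1)]
      = (1/8)[(4) + (4) + (0) + (0) + (0)] = 8/8 = 1
  <chi_5*chi_5, chi_5> = (1/8)[1*(4)*conj(2) + 1*(4)*conj(-2) + 2*(0)*conj(0) + 2*(0)*conj(0) + 2*(0)*conj(0)]
      = (1/8)[(8) + (-8) + (0) + (0) + (0)] = 0/8 = 0
Hence the multiplicities are chi_1: 1, chi_2: 1, chi_3: 1, chi_4: 1. Dimension check: dim(chi_5)*dim(chi_5) = 2*2 = 4 and sum (mult * dim) = 1*1 + 1*1 + 1*1 + 1*1 = 4.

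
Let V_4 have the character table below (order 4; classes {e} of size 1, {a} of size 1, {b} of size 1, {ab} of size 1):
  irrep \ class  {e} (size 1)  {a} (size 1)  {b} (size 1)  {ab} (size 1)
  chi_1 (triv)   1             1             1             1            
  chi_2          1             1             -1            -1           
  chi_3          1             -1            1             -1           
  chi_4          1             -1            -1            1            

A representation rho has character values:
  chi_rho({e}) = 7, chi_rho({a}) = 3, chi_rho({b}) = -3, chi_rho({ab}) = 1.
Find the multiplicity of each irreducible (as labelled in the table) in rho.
Multiplicities: chi_1: 2, chi_2: 3, chi_3: 0, chi_4: 2.

Explanation: Use <chi_rho, chi> = (1/|G|) sum_C |C| * chi_rho(C) * conj(chi(C)) with |G| = 4 for each irreducible chi in the table:
  <chi_rho, chi_1> = (1/4)[1*(7)*conj(1) + 1*(3)*conj(1) + 1*(-3)*conj(1) + 1*(1)*conj(1)]
      = (1/4)[(7) + (3) + (-3) + (1)] = 8/4 = 2
  <chi_rho, chi_2> = (1/4)[1*(7)*conj(1) + 1*(3)*conj(1) + 1*(-3)*conj(-1) + 1*(1)*conj(-1)]
      = (1/4)[(7) + (3) + (3) + (-1)] = 12/4 = 3
  <chi_rho, chi_3> = (1/4)[1*(7)*conj(1) + 1*(3)*conj(-1) + 1*(-3)*conj(1) + 1*(1)*conj(-1)]
      = (1/4)[(7) + (-3) + (-3) + (-1)] = 0/4 = 0
  <chi_rho, chi_4> = (1/4)[1*(7)*conj(1) + 1*(3)*conj(-1) + 1*(-3)*conj(-1) + 1*(1)*conj(1)]
      = (1/4)[(7) + (-3) + (3) + (1)] = 8/4 = 2
Dimension check: dim(rho) = sum (mult * dim) = 2*1 + 3*1 + 0*1 + 2*1 = 7 = chi_rho(e) = 7.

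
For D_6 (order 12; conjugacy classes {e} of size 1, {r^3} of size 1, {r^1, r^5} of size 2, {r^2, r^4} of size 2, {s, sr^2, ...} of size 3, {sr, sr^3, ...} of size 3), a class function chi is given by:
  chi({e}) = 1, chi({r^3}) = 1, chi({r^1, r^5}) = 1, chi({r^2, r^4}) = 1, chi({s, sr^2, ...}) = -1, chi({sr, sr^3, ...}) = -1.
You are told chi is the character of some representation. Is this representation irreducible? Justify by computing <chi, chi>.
Irreducible: <chi, chi> = 1.

Solution. <chi, chi> = (1/|G|) sum_C |C| * |chi(C)|^2 = (1/12)[1*|1|^2 + 1*|1|^2 + 2*|1|^2 + 2*|1|^2 + 3*|-1|^2 + 3*|-1|^2]
  = (1/12)[(1) + (1) + (2) + (2) + (3) + (3)] = 12/12 = 1.
A character is irreducible iff <chi, chi> = 1, so this representation is irreducible.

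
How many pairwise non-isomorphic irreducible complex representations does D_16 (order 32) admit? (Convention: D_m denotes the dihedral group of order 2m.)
11

Argument: The number of irreducible complex representations of a finite group equals its number of conjugacy classes. D_16 has 11 conjugacy classes (n/2 + 3 for n even), so D_16 (order 32) has exactly 11 irreducible complex representations.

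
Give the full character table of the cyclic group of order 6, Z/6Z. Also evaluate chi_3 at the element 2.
Character table of Z/6Z (irreps indexed chi_0,...,chi_5 with chi_k(m) = zeta_6^(k*m), zeta_6 = exp(2*pi*i/6)):
  irrep \ class  {0} (size 1)  {1} (size 1)    {2} (size 1)    {3} (size 1)  {4} (size 1)    {5} (size 1)  
  chi_0          1             1               1               1             1               1             
  chi_1          1             exp(I*pi/3)     exp(2*I*pi/3)   -1            exp(-2*I*pi/3)  exp(-I*pi/3)  
  chi_2          1             exp(2*I*pi/3)   exp(-2*I*pi/3)  1             exp(2*I*pi/3)   exp(-2*I*pi/3)
  chi_3          1             -1              1               -1            1               -1            
  chi_4          1             exp(-2*I*pi/3)  exp(2*I*pi/3)   1             exp(-2*I*pi/3)  exp(2*I*pi/3) 
  chi_5          1             exp(-I*pi/3)    exp(-2*I*pi/3)  -1            exp(2*I*pi/3)   exp(I*pi/3)   

Spot check: chi_3(2) = zeta_6^(3*2) = zeta_6^6 = 1.

Working: Z/6Z is abelian, so all 6 irreducible complex representations are 1-dimensional. They are given by chi_k(m) = zeta_6^(k*m) for k = 0,...,5. Row orthogonality: sum_m chi_k(m) conj(chi_l(m)) = 6 * [k = l].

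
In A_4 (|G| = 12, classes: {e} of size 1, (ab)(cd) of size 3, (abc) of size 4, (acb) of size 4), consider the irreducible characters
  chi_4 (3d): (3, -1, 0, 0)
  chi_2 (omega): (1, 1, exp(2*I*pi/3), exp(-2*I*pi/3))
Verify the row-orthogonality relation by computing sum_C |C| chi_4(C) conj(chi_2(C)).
Sum = 0; so <chi_4, chi_2> = 0 (distinct irreducibles are orthogonal).

Solution. Compute term by term over conjugacy classes (|C| * chi_4(C) * conj(chi_2(C))):
  1*(3)*conj(1) + 3*(-1)*conj(1) + 4*(0)*conj(exp(2*I*pi/3)) + 4*(0)*conj(exp(-2*I*pi/3))
  = (3) + (-3) + (0) + (0)
  = 0.
(Exp terms are combined using exp(i*s)*conj(exp(i*t)) = exp(i*(s-t)), and sums of them are collapsed using the identity that for every m > 1 the m distinct m-th roots of unity sum to 0, e.g. 1 + exp(2*I*pi/3) + exp(-2*I*pi/3) = 0.)
Dividing by |G| = 12 gives 0/12 = 0, matching the row-orthogonality relation <chi_4, chi_2> = [chi_4 = chi_2].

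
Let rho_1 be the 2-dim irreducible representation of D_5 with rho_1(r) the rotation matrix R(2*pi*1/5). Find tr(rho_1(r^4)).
chi_{rho_1}(r^4) = 2*cos(2*pi*1*4/5) = -1/2 + sqrt(5)/2

Reasoning: rho_1(r^4) is rotation by angle 2*pi*1*4/5, whose trace is 2*cos(2*pi*1*4/5) = -1/2 + sqrt(5)/2.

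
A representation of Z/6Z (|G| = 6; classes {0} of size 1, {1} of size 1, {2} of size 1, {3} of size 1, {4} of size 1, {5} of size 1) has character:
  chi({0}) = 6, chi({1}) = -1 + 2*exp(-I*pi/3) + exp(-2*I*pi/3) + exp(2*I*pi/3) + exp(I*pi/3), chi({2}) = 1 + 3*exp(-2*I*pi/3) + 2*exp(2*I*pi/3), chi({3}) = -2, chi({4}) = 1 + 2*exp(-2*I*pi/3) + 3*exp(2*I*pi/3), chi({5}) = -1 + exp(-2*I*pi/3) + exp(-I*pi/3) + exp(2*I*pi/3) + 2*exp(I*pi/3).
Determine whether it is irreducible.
Not irreducible (reducible): <chi, chi> = 8 > 1.

Why: <chi, chi> = (1/|G|) sum_C |C| * |chi(C)|^2 = (1/6)[1*|6|^2 + 1*|-1 + 2*exp(-I*pi/3) + exp(-2*I*pi/3) + exp(2*I*pi/3) + exp(I*pi/3)|^2 + 1*|1 + 3*exp(-2*I*pi/3) + 2*exp(2*I*pi/3)|^2 + 1*|-2|^2 + 1*|1 + 2*exp(-2*I*pi/3) + 3*exp(2*I*pi/3)|^2 + 1*|-1 + exp(-2*I*pi/3) + exp(-I*pi/3) + exp(2*I*pi/3) + 2*exp(I*pi/3)|^2]
  = (1/6)[(36) + (1) + (3) + (4) + (3) + (1)] = 48/6 = 8.
(Exp terms are combined using exp(i*s)*conj(exp(i*t)) = exp(i*(s-t)), and sums of them are collapsed using the identity that for every m > 1 the m distinct m-th roots of unity sum to 0, e.g. 1 + exp(2*I*pi/3) + exp(-2*I*pi/3) = 0.)
A character is irreducible iff <chi, chi> = 1, so this representation is reducible.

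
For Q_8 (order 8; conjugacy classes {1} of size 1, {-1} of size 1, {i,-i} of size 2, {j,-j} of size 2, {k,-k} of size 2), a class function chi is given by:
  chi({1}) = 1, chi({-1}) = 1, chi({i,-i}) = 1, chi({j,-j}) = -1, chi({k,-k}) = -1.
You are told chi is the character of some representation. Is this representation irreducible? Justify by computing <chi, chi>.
Irreducible: <chi, chi> = 1.

Justification: <chi, chi> = (1/|G|) sum_C |C| * |chi(C)|^2 = (1/8)[1*|1|^2 + 1*|1|^2 + 2*|1|^2 + 2*|-1|^2 + 2*|-1|^2]
  = (1/8)[(1) + (1) + (2) + (2) + (2)] = 8/8 = 1.
A character is irreducible iff <chi, chi> = 1, so this representation is irreducible.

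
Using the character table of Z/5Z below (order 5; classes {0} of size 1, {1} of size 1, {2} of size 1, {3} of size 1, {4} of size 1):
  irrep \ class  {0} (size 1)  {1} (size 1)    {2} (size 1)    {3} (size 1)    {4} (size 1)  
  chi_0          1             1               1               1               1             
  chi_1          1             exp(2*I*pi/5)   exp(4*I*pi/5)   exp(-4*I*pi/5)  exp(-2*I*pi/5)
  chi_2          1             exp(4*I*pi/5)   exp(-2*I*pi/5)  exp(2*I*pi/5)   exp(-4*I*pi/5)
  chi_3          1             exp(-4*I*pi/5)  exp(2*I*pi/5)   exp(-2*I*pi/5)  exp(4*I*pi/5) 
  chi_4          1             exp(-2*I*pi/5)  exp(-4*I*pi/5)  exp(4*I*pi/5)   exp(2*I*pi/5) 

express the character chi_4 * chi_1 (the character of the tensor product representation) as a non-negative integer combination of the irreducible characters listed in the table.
chi_4 tensor chi_1 = chi_0 (all other irreducibles have multiplicity 0).

Solution. The character of a tensor product is the pointwise product (chi_4 * chi_1)(C) = chi_4(C) * chi_1(C):
  {0}: (1)*(1), {1}: (exp(-2*I*pi/5))*(exp(2*I*pi/5)), {2}: (exp(-4*I*pi/5))*(exp(4*I*pi/5)), {3}: (exp(4*I*pi/5))*(exp(-4*I*pi/5)), {4}: (exp(2*I*pi/5))*(exp(-2*I*pi/5))
so (chi_4 * chi_1) takes values
  {0} -> 1, {1} -> 1, {2} -> 1, {3} -> 1, {4} -> 1.
Now take the inner product of this character with each irreducible chi from the table, <chi_4*chi_1, chi> = (1/5) sum_C |C| (chi_4*chi_1)(C) conj(chi(C)):
  <chi_4*chi_1, chi_0> = (1/5)[1*(1)*conj(1) + 1*(1)*conj(1) + 1*(1)*conj(1) + 1*(1)*conj(1) + 1*(1)*conj(1)]
      = (1/5)[(1) + (1) + (1) + (1) + (1)] = 5/5 = 1
  <chi_4*chi_1, chi_1> = (1/5)[1*(1)*conj(1) + 1*(1)*conj(exp(2*I*pi/5)) + 1*(1)*conj(exp(4*I*pi/5)) + 1*(1)*conj(exp(-4*I*pi/5)) + 1*(1)*conj(exp(-2*I*pi/5))]
      = (1/5)[(1) + (exp(-2*I*pi/5)) + (exp(-4*I*pi/5)) + (exp(4*I*pi/5)) + (exp(2*I*pi/5))] = 0/5 = 0
  <chi_4*chi_1, chi_2> = (1/5)[1*(1)*conj(1) + 1*(1)*conj(exp(4*I*pi/5)) + 1*(1)*conj(exp(-2*I*pi/5)) + 1*(1)*conj(exp(2*I*pi/5)) + 1*(1)*conj(exp(-4*I*pi/5))]
      = (1/5)[(1) + (exp(-4*I*pi/5)) + (exp(2*I*pi/5)) + (exp(-2*I*pi/5)) + (exp(4*I*pi/5))] = 0/5 = 0
  <chi_4*chi_1, chi_3> = (1/5)[1*(1)*conj(1) + 1*(1)*conj(exp(-4*I*pi/5)) + 1*(1)*conj(exp(2*I*pi/5)) + 1*(1)*conj(exp(-2*I*pi/5)) + 1*(1)*conj(exp(4*I*pi/5))]
      = (1/5)[(1) + (exp(4*I*pi/5)) + (exp(-2*I*pi/5)) + (exp(2*I*pi/5)) + (exp(-4*I*pi/5))] = 0/5 = 0
  <chi_4*chi_1, chi_4> = (1/5)[1*(1)*conj(1) + 1*(1)*conj(exp(-2*I*pi/5)) + 1*(1)*conj(exp(-4*I*pi/5)) + 1*(1)*conj(exp(4*I*pi/5)) + 1*(1)*conj(exp(2*I*pi/5))]
      = (1/5)[(1) + (exp(2*I*pi/5)) + (exp(4*I*pi/5)) + (exp(-4*I*pi/5)) + (exp(-2*I*pi/5))] = 0/5 = 0
(Exp terms are combined using exp(i*s)*conj(exp(i*t)) = exp(i*(s-t)), and sums of them are collapsed using the identity that for every m > 1 the m distinct m-th roots of unity sum to 0, e.g. 1 + exp(2*I*pi/3) + exp(-2*I*pi/3) = 0.)
Hence the multiplicities are chi_0: 1. Dimension check: dim(chi_4)*dim(chi_1) = 1*1 = 1 and sum (mult * dim) = 1*1 = 1.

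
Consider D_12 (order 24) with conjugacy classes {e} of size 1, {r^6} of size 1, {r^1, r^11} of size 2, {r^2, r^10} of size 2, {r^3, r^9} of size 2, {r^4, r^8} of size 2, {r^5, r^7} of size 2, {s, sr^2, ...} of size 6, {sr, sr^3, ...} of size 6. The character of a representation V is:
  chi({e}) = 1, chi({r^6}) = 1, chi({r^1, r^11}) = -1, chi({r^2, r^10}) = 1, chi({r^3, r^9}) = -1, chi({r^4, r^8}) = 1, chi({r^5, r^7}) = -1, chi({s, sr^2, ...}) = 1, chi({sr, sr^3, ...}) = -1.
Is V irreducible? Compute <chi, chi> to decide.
Irreducible: <chi, chi> = 1.

Details: <chi, chi> = (1/|G|) sum_C |C| * |chi(C)|^2 = (1/24)[1*|1|^2 + 1*|1|^2 + 2*|-1|^2 + 2*|1|^2 + 2*|-1|^2 + 2*|1|^2 + 2*|-1|^2 + 6*|1|^2 + 6*|-1|^2]
  = (1/24)[(1) + (1) + (2) + (2) + (2) + (2) + (2) + (6) + (6)] = 24/24 = 1.
A character is irreducible iff <chi, chi> = 1, so this representation is irreducible.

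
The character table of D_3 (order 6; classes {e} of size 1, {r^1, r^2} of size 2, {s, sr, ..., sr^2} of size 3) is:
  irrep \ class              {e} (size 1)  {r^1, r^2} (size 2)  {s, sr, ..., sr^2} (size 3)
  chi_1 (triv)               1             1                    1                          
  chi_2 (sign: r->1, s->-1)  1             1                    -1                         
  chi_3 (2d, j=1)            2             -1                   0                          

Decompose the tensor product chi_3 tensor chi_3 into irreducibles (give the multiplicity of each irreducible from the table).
chi_3 tensor chi_3 = chi_1 + chi_2 + chi_3 (all other irreducibles have multiplicity 0).

Working: The character of a tensor product is the pointwise product (chi_3 * chi_3)(C) = chi_3(C) * chi_3(C):
  {e}: (2)*(2), {r^1, r^2}: (-1)*(-1), {s, sr, ..., sr^2}: (0)*(0)
so (chi_3 * chi_3) takes values
  {e} -> 4, {r^1, r^2} -> 1, {s, sr, ..., sr^2} -> 0.
Now take the inner product of this character with each irreducible chi from the table, <chi_3*chi_3, chi> = (1/6) sum_C |C| (chi_3*chi_3)(C) conj(chi(C)):
  <chi_3*chi_3, chi_1> = (1/6)[1*(4)*conj(1) + 2*(1)*conj(1) + 3*(0)*conj(1)]
      = (1/6)[(4) + (2) + (0)] = 6/6 = 1
  <chi_3*chi_3, chi_2> = (1/6)[1*(4)*conj(1) + 2*(1)*conj(1) + 3*(0)*conj(-1)]
      = (1/6)[(4) + (2) + (0)] = 6/6 = 1
  <chi_3*chi_3, chi_3> = (1/6)[1*(4)*conj(2) + 2*(1)*conj(-1) + 3*(0)*conj(0)]
      = (1/6)[(8) + (-2) + (0)] = 6/6 = 1
Hence the multiplicities are chi_1: 1, chi_2: 1, chi_3: 1. Dimension check: dim(chi_3)*dim(chi_3) = 2*2 = 4 and sum (mult * dim) = 1*1 + 1*1 + 1*2 = 4.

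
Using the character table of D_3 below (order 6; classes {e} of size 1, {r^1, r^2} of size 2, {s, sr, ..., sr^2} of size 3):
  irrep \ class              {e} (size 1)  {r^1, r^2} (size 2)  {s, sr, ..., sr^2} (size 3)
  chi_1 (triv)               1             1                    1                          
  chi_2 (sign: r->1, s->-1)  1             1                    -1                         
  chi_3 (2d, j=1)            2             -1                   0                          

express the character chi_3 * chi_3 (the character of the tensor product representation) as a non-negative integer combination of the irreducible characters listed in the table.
chi_3 tensor chi_3 = chi_1 + chi_2 + chi_3 (all other irreducibles have multiplicity 0).

Derivation: The character of a tensor product is the pointwise product (chi_3 * chi_3)(C) = chi_3(C) * chi_3(C):
  {e}: (2)*(2), {r^1, r^2}: (-1)*(-1), {s, sr, ..., sr^2}: (0)*(0)
so (chi_3 * chi_3) takes values
  {e} -> 4, {r^1, r^2} -> 1, {s, sr, ..., sr^2} -> 0.
Now take the inner product of this character with each irreducible chi from the table, <chi_3*chi_3, chi> = (1/6) sum_C |C| (chi_3*chi_3)(C) conj(chi(C)):
  <chi_3*chi_3, chi_1> = (1/6)[1*(4)*conj(1) + 2*(1)*conj(1) + 3*(0)*conj(1)]
      = (1/6)[(4) + (2) + (0)] = 6/6 = 1
  <chi_3*chi_3, chi_2> = (1/6)[1*(4)*conj(1) + 2*(1)*conj(1) + 3*(0)*conj(-1)]
      = (1/6)[(4) + (2) + (0)] = 6/6 = 1
  <chi_3*chi_3, chi_3> = (1/6)[1*(4)*conj(2) + 2*(1)*conj(-1) + 3*(0)*conj(0)]
      = (1/6)[(8) + (-2) + (0)] = 6/6 = 1
Hence the multiplicities are chi_1: 1, chi_2: 1, chi_3: 1. Dimension check: dim(chi_3)*dim(chi_3) = 2*2 = 4 and sum (mult * dim) = 1*1 + 1*1 + 1*2 = 4.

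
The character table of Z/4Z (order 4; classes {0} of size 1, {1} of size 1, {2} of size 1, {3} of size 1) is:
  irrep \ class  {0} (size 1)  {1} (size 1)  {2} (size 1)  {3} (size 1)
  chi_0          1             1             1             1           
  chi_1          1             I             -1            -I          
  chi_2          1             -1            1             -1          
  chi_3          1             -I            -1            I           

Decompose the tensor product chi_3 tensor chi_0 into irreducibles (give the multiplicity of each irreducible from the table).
chi_3 tensor chi_0 = chi_3 (all other irreducibles have multiplicity 0).

Argument: The character of a tensor product is the pointwise product (chi_3 * chi_0)(C) = chi_3(C) * chi_0(C):
  {0}: (1)*(1), {1}: (-I)*(1), {2}: (-1)*(1), {3}: (I)*(1)
so (chi_3 * chi_0) takes values
  {0} -> 1, {1} -> -I, {2} -> -1, {3} -> I.
Now take the inner product of this character with each irreducible chi from the table, <chi_3*chi_0, chi> = (1/4) sum_C |C| (chi_3*chi_0)(C) conj(chi(C)):
  <chi_3*chi_0, chi_0> = (1/4)[1*(1)*conj(1) + 1*(-I)*conj(1) + 1*(-1)*conj(1) + 1*(I)*conj(1)]
      = (1/4)[(1) + (-I) + (-1) + (I)] = 0/4 = 0
  <chi_3*chi_0, chi_1> = (1/4)[1*(1)*conj(1) + 1*(-I)*conj(I) + 1*(-1)*conj(-1) + 1*(I)*conj(-I)]
      = (1/4)[(1) + (-1) + (1) + (-1)] = 0/4 = 0
  <chi_3*chi_0, chi_2> = (1/4)[1*(1)*conj(1) + 1*(-I)*conj(-1) + 1*(-1)*conj(1) + 1*(I)*conj(-1)]
      = (1/4)[(1) + (I) + (-1) + (-I)] = 0/4 = 0
  <chi_3*chi_0, chi_3> = (1/4)[1*(1)*conj(1) + 1*(-I)*conj(-I) + 1*(-1)*conj(-1) + 1*(I)*conj(I)]
      = (1/4)[(1) + (1) + (1) + (1)] = 4/4 = 1
(Exp terms are combined using exp(i*s)*conj(exp(i*t)) = exp(i*(s-t)), and sums of them are collapsed using the identity that for every m > 1 the m distinct m-th roots of unity sum to 0, e.g. 1 + exp(2*I*pi/3) + exp(-2*I*pi/3) = 0.)
Hence the multiplicities are chi_3: 1. Dimension check: dim(chi_3)*dim(chi_0) = 1*1 = 1 and sum (mult * dim) = 1*1 = 1.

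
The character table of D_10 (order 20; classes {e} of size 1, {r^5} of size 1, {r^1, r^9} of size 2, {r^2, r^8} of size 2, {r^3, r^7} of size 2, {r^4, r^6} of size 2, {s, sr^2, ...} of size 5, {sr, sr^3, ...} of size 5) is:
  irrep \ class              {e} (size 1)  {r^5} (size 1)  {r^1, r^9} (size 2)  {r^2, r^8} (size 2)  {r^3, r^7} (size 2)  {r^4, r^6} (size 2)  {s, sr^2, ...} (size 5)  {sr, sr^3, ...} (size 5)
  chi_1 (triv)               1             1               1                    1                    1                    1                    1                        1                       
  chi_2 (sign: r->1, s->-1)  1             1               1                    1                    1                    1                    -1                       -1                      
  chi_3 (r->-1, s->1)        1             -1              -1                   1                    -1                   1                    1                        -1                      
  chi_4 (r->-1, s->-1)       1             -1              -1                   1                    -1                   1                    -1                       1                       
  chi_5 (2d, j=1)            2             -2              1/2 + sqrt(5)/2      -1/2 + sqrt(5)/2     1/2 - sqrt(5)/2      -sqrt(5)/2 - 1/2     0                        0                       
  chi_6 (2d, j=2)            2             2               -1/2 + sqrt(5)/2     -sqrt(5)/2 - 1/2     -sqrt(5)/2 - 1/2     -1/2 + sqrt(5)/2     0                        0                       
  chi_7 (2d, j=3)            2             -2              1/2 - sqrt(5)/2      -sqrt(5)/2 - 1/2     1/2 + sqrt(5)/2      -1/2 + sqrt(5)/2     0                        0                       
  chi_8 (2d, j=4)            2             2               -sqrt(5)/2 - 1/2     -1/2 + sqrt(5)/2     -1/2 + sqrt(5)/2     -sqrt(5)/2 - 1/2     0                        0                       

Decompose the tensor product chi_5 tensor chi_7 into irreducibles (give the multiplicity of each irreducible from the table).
chi_5 tensor chi_7 = chi_6 + chi_8 (all other irreducibles have multiplicity 0).

Proof sketch: The character of a tensor product is the pointwise product (chi_5 * chi_7)(C) = chi_5(C) * chi_7(C):
  {e}: (2)*(2), {r^5}: (-2)*(-2), {r^1, r^9}: (1/2 + sqrt(5)/2)*(1/2 - sqrt(5)/2), {r^2, r^8}: (-1/2 + sqrt(5)/2)*(-sqrt(5)/2 - 1/2), {r^3, r^7}: (1/2 - sqrt(5)/2)*(1/2 + sqrt(5)/2), {r^4, r^6}: (-sqrt(5)/2 - 1/2)*(-1/2 + sqrt(5)/2), {s, sr^2, ...}: (0)*(0), {sr, sr^3, ...}: (0)*(0)
so (chi_5 * chi_7) takes values
  {e} -> 4, {r^5} -> 4, {r^1, r^9} -> -1, {r^2, r^8} -> -1, {r^3, r^7} -> -1, {r^4, r^6} -> -1, {s, sr^2, ...} -> 0, {sr, sr^3, ...} -> 0.
Now take the inner product of this character with each irreducible chi from the table, <chi_5*chi_7, chi> = (1/20) sum_C |C| (chi_5*chi_7)(C) conj(chi(C)):
  <chi_5*chi_7, chi_1> = (1/20)[1*(4)*conj(1) + 1*(4)*conj(1) + 2*(-1)*conj(1) + 2*(-1)*conj(1) + 2*(-1)*conj(1) + 2*(-1)*conj(1) + 5*(0)*conj(1) + 5*(0)*conj(1)]
      = (1/20)[(4) + (4) + (-2) + (-2) + (-2) + (-2) + (0) + (0)] = 0/20 = 0
  <chi_5*chi_7, chi_2> = (1/20)[1*(4)*conj(1) + 1*(4)*conj(1) + 2*(-1)*conj(1) + 2*(-1)*conj(1) + 2*(-1)*conj(1) + 2*(-1)*conj(1) + 5*(0)*conj(-1) + 5*(0)*conj(-1)]
      = (1/20)[(4) + (4) + (-2) + (-2) + (-2) + (-2) + (0) + (0)] = 0/20 = 0
  <chi_5*chi_7, chi_3> = (1/20)[1*(4)*conj(1) + 1*(4)*conj(-1) + 2*(-1)*conj(-1) + 2*(-1)*conj(1) + 2*(-1)*conj(-1) + 2*(-1)*conj(1) + 5*(0)*conj(1) + 5*(0)*conj(-1)]
      = (1/20)[(4) + (-4) + (2) + (-2) + (2) + (-2) + (0) + (0)] = 0/20 = 0
  <chi_5*chi_7, chi_4> = (1/20)[1*(4)*conj(1) + 1*(4)*conj(-1) + 2*(-1)*conj(-1) + 2*(-1)*conj(1) + 2*(-1)*conj(-1) + 2*(-1)*conj(1) + 5*(0)*conj(-1) + 5*(0)*conj(1)]
      = (1/20)[(4) + (-4) + (2) + (-2) + (2) + (-2) + (0) + (0)] = 0/20 = 0
  <chi_5*chi_7, chi_5> = (1/20)[1*(4)*conj(2) + 1*(4)*conj(-2) + 2*(-1)*conj(1/2 + sqrt(5)/2) + 2*(-1)*conj(-1/2 + sqrt(5)/2) + 2*(-1)*conj(1/2 - sqrt(5)/2) + 2*(-1)*conj(-sqrt(5)/2 - 1/2) + 5*(0)*conj(0) + 5*(0)*conj(0)]
      = (1/20)[(8) + (-8) + (-sqrt(5) - 1) + (1 - sqrt(5)) + (-1 + sqrt(5)) + (1 + sqrt(5)) + (0) + (0)] = 0/20 = 0
  <chi_5*chi_7, chi_6> = (1/20)[1*(4)*conj(2) + 1*(4)*conj(2) + 2*(-1)*conj(-1/2 + sqrt(5)/2) + 2*(-1)*conj(-sqrt(5)/2 - 1/2) + 2*(-1)*conj(-sqrt(5)/2 - 1/2) + 2*(-1)*conj(-1/2 + sqrt(5)/2) + 5*(0)*conj(0) + 5*(0)*conj(0)]
      = (1/20)[(8) + (8) + (1 - sqrt(5)) + (1 + sqrt(5)) + (1 + sqrt(5)) + (1 - sqrt(5)) + (0) + (0)] = 20/20 = 1
  <chi_5*chi_7, chi_7> = (1/20)[1*(4)*conj(2) + 1*(4)*conj(-2) + 2*(-1)*conj(1/2 - sqrt(5)/2) + 2*(-1)*conj(-sqrt(5)/2 - 1/2) + 2*(-1)*conj(1/2 + sqrt(5)/2) + 2*(-1)*conj(-1/2 + sqrt(5)/2) + 5*(0)*conj(0) + 5*(0)*conj(0)]
      = (1/20)[(8) + (-8) + (-1 + sqrt(5)) + (1 + sqrt(5)) + (-sqrt(5) - 1) + (1 - sqrt(5)) + (0) + (0)] = 0/20 = 0
  <chi_5*chi_7, chi_8> = (1/20)[1*(4)*conj(2) + 1*(4)*conj(2) + 2*(-1)*conj(-sqrt(5)/2 - 1/2) + 2*(-1)*conj(-1/2 + sqrt(5)/2) + 2*(-1)*conj(-1/2 + sqrt(5)/2) + 2*(-1)*conj(-sqrt(5)/2 - 1/2) + 5*(0)*conj(0) + 5*(0)*conj(0)]
      = (1/20)[(8) + (8) + (1 + sqrt(5)) + (1 - sqrt(5)) + (1 - sqrt(5)) + (1 + sqrt(5)) + (0) + (0)] = 20/20 = 1
Hence the multiplicities are chi_6: 1, chi_8: 1. Dimension check: dim(chi_5)*dim(chi_7) = 2*2 = 4 and sum (mult * dim) = 1*2 + 1*2 = 4.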